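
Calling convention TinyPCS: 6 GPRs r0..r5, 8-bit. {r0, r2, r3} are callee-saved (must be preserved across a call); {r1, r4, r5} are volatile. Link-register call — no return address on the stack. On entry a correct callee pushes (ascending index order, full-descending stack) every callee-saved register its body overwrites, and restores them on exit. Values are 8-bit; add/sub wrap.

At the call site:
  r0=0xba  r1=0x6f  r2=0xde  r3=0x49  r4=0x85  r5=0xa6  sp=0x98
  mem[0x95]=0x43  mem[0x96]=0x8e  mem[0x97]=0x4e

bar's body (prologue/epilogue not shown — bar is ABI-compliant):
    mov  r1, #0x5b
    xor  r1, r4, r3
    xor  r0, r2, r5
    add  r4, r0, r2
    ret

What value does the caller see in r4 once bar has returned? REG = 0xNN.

prologue: push r0 → mem[0x97]=0xba, sp=0x97
body[0] mov  r1, #0x5b → r1=0x5b
body[1] xor  r1, r4, r3 → r1=0xcc
body[2] xor  r0, r2, r5 → r0=0x78
body[3] add  r4, r0, r2 → r4=0x56
epilogue: pop r0=0xba, sp=0x98
r4 is caller-saved → body value

REG = 0x56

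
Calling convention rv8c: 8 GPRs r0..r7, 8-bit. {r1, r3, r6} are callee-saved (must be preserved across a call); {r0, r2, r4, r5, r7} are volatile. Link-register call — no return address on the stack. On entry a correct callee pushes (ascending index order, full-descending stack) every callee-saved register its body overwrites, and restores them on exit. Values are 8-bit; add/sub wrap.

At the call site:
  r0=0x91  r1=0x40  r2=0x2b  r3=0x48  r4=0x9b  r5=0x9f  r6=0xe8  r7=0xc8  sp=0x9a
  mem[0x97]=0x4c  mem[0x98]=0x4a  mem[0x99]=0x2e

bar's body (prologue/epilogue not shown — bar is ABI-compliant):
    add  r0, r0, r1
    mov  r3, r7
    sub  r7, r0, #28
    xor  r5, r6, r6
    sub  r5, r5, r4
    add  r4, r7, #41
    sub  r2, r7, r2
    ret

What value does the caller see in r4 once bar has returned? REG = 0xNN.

prologue: push r3 -> mem[0x99]=0x48, sp=0x99
body[0] add  r0, r0, r1 -> r0=0xd1
body[1] mov  r3, r7 -> r3=0xc8
body[2] sub  r7, r0, #28 -> r7=0xb5
body[3] xor  r5, r6, r6 -> r5=0x00
body[4] sub  r5, r5, r4 -> r5=0x65
body[5] add  r4, r7, #41 -> r4=0xde
body[6] sub  r2, r7, r2 -> r2=0x8a
epilogue: pop r3=0x48, sp=0x9a
r4 is caller-saved -> body value

REG = 0xde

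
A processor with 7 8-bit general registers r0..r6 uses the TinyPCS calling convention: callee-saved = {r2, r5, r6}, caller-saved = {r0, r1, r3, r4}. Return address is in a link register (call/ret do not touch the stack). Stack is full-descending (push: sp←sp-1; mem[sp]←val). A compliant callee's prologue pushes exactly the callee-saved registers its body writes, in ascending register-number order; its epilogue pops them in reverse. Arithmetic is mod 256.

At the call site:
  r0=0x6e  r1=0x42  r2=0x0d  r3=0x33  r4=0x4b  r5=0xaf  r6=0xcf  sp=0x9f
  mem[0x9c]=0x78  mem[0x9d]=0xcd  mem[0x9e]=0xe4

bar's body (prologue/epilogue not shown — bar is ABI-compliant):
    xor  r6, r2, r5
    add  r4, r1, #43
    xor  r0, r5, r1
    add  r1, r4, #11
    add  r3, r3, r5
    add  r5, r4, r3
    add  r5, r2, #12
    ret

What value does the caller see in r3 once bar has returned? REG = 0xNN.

prologue: push r5 → mem[0x9e]=0xaf, sp=0x9e
prologue: push r6 → mem[0x9d]=0xcf, sp=0x9d
body[0] xor  r6, r2, r5 → r6=0xa2
body[1] add  r4, r1, #43 → r4=0x6d
body[2] xor  r0, r5, r1 → r0=0xed
body[3] add  r1, r4, #11 → r1=0x78
body[4] add  r3, r3, r5 → r3=0xe2
body[5] add  r5, r4, r3 → r5=0x4f
body[6] add  r5, r2, #12 → r5=0x19
epilogue: pop r6=0xcf, sp=0x9e
epilogue: pop r5=0xaf, sp=0x9f
r3 is caller-saved → body value

REG = 0xe2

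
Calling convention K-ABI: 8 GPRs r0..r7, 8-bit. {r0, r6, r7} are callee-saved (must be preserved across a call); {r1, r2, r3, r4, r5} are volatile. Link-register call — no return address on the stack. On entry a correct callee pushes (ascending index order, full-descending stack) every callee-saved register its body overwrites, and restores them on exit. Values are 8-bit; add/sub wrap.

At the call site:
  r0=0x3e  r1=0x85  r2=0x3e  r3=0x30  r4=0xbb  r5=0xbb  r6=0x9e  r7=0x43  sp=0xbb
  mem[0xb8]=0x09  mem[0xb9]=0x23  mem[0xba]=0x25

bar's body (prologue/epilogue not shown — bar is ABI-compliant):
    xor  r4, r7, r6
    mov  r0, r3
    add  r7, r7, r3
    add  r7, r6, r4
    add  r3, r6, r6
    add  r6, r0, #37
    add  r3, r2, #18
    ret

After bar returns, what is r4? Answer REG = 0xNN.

REG = 0xdd

prologue: push r0 -> mem[0xba]=0x3e, sp=0xba
prologue: push r6 -> mem[0xb9]=0x9e, sp=0xb9
prologue: push r7 -> mem[0xb8]=0x43, sp=0xb8
body[0] xor  r4, r7, r6 -> r4=0xdd
body[1] mov  r0, r3 -> r0=0x30
body[2] add  r7, r7, r3 -> r7=0x73
body[3] add  r7, r6, r4 -> r7=0x7b
body[4] add  r3, r6, r6 -> r3=0x3c
body[5] add  r6, r0, #37 -> r6=0x55
body[6] add  r3, r2, #18 -> r3=0x50
epilogue: pop r7=0x43, sp=0xb9
epilogue: pop r6=0x9e, sp=0xba
epilogue: pop r0=0x3e, sp=0xbb
r4 is caller-saved -> body value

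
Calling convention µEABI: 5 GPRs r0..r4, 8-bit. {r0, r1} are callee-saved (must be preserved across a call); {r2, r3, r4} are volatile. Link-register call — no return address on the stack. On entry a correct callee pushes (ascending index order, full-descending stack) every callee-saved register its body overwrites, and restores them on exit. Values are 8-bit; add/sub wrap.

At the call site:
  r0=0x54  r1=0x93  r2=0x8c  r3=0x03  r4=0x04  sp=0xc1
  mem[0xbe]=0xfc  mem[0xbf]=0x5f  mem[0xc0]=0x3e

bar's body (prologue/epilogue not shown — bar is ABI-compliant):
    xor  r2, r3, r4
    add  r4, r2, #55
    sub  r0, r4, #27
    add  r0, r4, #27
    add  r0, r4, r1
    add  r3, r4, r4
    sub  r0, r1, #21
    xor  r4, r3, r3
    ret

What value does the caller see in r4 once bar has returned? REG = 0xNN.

REG = 0x00

prologue: push r0 → mem[0xc0]=0x54, sp=0xc0
body[0] xor  r2, r3, r4 → r2=0x07
body[1] add  r4, r2, #55 → r4=0x3e
body[2] sub  r0, r4, #27 → r0=0x23
body[3] add  r0, r4, #27 → r0=0x59
body[4] add  r0, r4, r1 → r0=0xd1
body[5] add  r3, r4, r4 → r3=0x7c
body[6] sub  r0, r1, #21 → r0=0x7e
body[7] xor  r4, r3, r3 → r4=0x00
epilogue: pop r0=0x54, sp=0xc1
r4 is caller-saved → body value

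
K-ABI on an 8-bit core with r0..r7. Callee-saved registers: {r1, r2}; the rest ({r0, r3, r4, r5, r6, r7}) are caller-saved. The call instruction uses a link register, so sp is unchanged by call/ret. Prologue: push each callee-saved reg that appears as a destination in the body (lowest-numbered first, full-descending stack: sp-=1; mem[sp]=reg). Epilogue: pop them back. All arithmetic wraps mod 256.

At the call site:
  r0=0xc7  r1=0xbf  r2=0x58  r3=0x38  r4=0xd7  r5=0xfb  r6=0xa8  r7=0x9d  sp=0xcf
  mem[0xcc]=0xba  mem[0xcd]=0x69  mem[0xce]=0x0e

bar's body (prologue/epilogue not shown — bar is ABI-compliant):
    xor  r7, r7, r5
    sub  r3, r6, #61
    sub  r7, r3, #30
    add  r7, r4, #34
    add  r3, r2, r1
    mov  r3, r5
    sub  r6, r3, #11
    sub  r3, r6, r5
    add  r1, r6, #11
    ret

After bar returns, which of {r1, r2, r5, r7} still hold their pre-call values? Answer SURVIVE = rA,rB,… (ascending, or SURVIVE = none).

prologue: push r1 → mem[0xce]=0xbf, sp=0xce
body[0] xor  r7, r7, r5 → r7=0x66
body[1] sub  r3, r6, #61 → r3=0x6b
body[2] sub  r7, r3, #30 → r7=0x4d
body[3] add  r7, r4, #34 → r7=0xf9
body[4] add  r3, r2, r1 → r3=0x17
body[5] mov  r3, r5 → r3=0xfb
body[6] sub  r6, r3, #11 → r6=0xf0
body[7] sub  r3, r6, r5 → r3=0xf5
body[8] add  r1, r6, #11 → r1=0xfb
epilogue: pop r1=0xbf, sp=0xcf
r1: callee-saved, written=True
r2: callee-saved, written=False
r5: caller-saved, written=False
r7: caller-saved, written=True

SURVIVE = r1,r2,r5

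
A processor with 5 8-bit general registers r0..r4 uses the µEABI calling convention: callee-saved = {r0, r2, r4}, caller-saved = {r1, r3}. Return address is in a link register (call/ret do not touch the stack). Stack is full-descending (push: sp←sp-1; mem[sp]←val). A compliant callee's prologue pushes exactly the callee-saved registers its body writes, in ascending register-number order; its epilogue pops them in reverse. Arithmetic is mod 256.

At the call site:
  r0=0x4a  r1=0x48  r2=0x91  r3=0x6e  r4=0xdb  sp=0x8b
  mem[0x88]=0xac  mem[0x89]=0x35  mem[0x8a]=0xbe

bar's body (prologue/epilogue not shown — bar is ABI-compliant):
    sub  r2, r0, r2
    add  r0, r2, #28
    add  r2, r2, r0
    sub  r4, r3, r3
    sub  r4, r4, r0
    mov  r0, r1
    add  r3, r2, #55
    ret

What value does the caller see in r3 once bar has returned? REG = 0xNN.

prologue: push r0 → mem[0x8a]=0x4a, sp=0x8a
prologue: push r2 → mem[0x89]=0x91, sp=0x89
prologue: push r4 → mem[0x88]=0xdb, sp=0x88
body[0] sub  r2, r0, r2 → r2=0xb9
body[1] add  r0, r2, #28 → r0=0xd5
body[2] add  r2, r2, r0 → r2=0x8e
body[3] sub  r4, r3, r3 → r4=0x00
body[4] sub  r4, r4, r0 → r4=0x2b
body[5] mov  r0, r1 → r0=0x48
body[6] add  r3, r2, #55 → r3=0xc5
epilogue: pop r4=0xdb, sp=0x89
epilogue: pop r2=0x91, sp=0x8a
epilogue: pop r0=0x4a, sp=0x8b
r3 is caller-saved → body value

REG = 0xc5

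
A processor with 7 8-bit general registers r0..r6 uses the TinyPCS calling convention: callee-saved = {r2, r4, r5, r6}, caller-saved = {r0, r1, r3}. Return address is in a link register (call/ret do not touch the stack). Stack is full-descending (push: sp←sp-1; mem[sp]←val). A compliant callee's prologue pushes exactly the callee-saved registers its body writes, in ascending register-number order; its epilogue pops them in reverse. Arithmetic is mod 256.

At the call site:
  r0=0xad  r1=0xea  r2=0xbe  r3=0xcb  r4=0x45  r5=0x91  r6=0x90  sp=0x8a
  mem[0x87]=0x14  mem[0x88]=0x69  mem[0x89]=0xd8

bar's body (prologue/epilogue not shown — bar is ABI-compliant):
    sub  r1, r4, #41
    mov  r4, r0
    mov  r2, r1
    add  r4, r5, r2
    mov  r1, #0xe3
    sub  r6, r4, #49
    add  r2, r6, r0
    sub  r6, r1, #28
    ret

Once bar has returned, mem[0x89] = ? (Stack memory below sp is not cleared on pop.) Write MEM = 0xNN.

prologue: push r2 → mem[0x89]=0xbe, sp=0x89
prologue: push r4 → mem[0x88]=0x45, sp=0x88
prologue: push r6 → mem[0x87]=0x90, sp=0x87
body[0] sub  r1, r4, #41 → r1=0x1c
body[1] mov  r4, r0 → r4=0xad
body[2] mov  r2, r1 → r2=0x1c
body[3] add  r4, r5, r2 → r4=0xad
body[4] mov  r1, #0xe3 → r1=0xe3
body[5] sub  r6, r4, #49 → r6=0x7c
body[6] add  r2, r6, r0 → r2=0x29
body[7] sub  r6, r1, #28 → r6=0xc7
epilogue: pop r6=0x90, sp=0x88
epilogue: pop r4=0x45, sp=0x89
epilogue: pop r2=0xbe, sp=0x8a
prologue pushed ['r2', 'r4', 'r6'] at ['0x89', '0x88', '0x87']

MEM = 0xbe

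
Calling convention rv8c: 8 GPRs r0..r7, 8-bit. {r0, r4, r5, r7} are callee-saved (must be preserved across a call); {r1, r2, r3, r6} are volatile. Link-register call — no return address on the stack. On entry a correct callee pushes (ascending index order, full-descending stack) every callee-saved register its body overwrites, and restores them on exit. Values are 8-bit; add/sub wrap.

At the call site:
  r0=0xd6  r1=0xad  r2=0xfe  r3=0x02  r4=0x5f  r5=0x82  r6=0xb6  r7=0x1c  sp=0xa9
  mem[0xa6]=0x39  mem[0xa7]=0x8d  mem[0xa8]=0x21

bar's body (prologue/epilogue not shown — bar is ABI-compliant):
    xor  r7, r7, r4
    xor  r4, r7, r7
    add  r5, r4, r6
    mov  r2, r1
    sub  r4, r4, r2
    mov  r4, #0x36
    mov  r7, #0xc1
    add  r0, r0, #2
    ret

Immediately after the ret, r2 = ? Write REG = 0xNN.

REG = 0xad

prologue: push r0 → mem[0xa8]=0xd6, sp=0xa8
prologue: push r4 → mem[0xa7]=0x5f, sp=0xa7
prologue: push r5 → mem[0xa6]=0x82, sp=0xa6
prologue: push r7 → mem[0xa5]=0x1c, sp=0xa5
body[0] xor  r7, r7, r4 → r7=0x43
body[1] xor  r4, r7, r7 → r4=0x00
body[2] add  r5, r4, r6 → r5=0xb6
body[3] mov  r2, r1 → r2=0xad
body[4] sub  r4, r4, r2 → r4=0x53
body[5] mov  r4, #0x36 → r4=0x36
body[6] mov  r7, #0xc1 → r7=0xc1
body[7] add  r0, r0, #2 → r0=0xd8
epilogue: pop r7=0x1c, sp=0xa6
epilogue: pop r5=0x82, sp=0xa7
epilogue: pop r4=0x5f, sp=0xa8
epilogue: pop r0=0xd6, sp=0xa9
r2 is caller-saved → body value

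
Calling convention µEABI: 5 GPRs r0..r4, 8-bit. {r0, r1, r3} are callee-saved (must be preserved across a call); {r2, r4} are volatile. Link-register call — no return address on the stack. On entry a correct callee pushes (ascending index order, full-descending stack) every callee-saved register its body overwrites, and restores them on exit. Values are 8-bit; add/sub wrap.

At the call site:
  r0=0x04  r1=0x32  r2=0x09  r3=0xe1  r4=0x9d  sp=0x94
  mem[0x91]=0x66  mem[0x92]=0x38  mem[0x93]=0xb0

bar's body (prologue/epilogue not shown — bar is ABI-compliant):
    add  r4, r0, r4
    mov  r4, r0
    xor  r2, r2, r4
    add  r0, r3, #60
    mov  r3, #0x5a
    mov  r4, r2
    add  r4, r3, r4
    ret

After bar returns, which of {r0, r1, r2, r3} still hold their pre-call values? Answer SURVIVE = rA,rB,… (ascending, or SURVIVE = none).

SURVIVE = r0,r1,r3

prologue: push r0 -> mem[0x93]=0x04, sp=0x93
prologue: push r3 -> mem[0x92]=0xe1, sp=0x92
body[0] add  r4, r0, r4 -> r4=0xa1
body[1] mov  r4, r0 -> r4=0x04
body[2] xor  r2, r2, r4 -> r2=0x0d
body[3] add  r0, r3, #60 -> r0=0x1d
body[4] mov  r3, #0x5a -> r3=0x5a
body[5] mov  r4, r2 -> r4=0x0d
body[6] add  r4, r3, r4 -> r4=0x67
epilogue: pop r3=0xe1, sp=0x93
epilogue: pop r0=0x04, sp=0x94
r0: callee-saved, written=True
r1: callee-saved, written=False
r2: caller-saved, written=True
r3: callee-saved, written=True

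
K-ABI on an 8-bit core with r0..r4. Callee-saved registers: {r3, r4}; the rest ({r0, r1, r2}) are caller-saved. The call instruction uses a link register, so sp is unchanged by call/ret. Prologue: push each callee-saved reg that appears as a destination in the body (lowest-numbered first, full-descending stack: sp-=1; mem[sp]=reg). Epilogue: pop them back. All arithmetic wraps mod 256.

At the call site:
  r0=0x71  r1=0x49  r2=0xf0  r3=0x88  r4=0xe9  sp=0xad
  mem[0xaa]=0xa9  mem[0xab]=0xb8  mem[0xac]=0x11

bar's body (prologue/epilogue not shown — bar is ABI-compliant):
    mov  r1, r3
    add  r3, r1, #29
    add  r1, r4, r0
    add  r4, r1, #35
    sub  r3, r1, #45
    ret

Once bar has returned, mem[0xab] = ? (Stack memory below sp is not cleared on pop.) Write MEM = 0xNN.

prologue: push r3 → mem[0xac]=0x88, sp=0xac
prologue: push r4 → mem[0xab]=0xe9, sp=0xab
body[0] mov  r1, r3 → r1=0x88
body[1] add  r3, r1, #29 → r3=0xa5
body[2] add  r1, r4, r0 → r1=0x5a
body[3] add  r4, r1, #35 → r4=0x7d
body[4] sub  r3, r1, #45 → r3=0x2d
epilogue: pop r4=0xe9, sp=0xac
epilogue: pop r3=0x88, sp=0xad
prologue pushed ['r3', 'r4'] at ['0xac', '0xab']

MEM = 0xe9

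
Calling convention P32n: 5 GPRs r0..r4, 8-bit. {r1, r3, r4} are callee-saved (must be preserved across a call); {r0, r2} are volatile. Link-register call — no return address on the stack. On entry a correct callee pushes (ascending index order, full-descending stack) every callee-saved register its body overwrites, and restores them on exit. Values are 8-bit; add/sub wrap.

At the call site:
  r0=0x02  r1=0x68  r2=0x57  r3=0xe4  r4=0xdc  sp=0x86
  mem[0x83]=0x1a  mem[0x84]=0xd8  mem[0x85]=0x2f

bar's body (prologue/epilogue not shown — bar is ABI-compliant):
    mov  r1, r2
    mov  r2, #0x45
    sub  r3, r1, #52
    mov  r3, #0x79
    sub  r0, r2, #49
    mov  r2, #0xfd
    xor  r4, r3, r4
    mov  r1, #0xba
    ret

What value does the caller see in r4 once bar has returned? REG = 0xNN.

prologue: push r1 -> mem[0x85]=0x68, sp=0x85
prologue: push r3 -> mem[0x84]=0xe4, sp=0x84
prologue: push r4 -> mem[0x83]=0xdc, sp=0x83
body[0] mov  r1, r2 -> r1=0x57
body[1] mov  r2, #0x45 -> r2=0x45
body[2] sub  r3, r1, #52 -> r3=0x23
body[3] mov  r3, #0x79 -> r3=0x79
body[4] sub  r0, r2, #49 -> r0=0x14
body[5] mov  r2, #0xfd -> r2=0xfd
body[6] xor  r4, r3, r4 -> r4=0xa5
body[7] mov  r1, #0xba -> r1=0xba
epilogue: pop r4=0xdc, sp=0x84
epilogue: pop r3=0xe4, sp=0x85
epilogue: pop r1=0x68, sp=0x86
r4 is callee-saved -> restored

REG = 0xdc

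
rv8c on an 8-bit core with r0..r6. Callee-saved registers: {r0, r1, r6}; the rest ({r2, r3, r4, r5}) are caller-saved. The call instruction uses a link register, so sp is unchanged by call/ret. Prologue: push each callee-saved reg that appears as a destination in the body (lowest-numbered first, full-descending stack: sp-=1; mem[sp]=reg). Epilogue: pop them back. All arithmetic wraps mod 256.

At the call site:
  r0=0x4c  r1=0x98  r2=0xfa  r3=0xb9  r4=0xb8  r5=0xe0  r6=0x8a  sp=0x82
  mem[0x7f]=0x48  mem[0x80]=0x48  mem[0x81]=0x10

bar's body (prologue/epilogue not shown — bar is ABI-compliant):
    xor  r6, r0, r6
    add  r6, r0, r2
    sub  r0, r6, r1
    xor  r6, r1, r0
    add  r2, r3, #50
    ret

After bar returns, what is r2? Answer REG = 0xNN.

prologue: push r0 → mem[0x81]=0x4c, sp=0x81
prologue: push r6 → mem[0x80]=0x8a, sp=0x80
body[0] xor  r6, r0, r6 → r6=0xc6
body[1] add  r6, r0, r2 → r6=0x46
body[2] sub  r0, r6, r1 → r0=0xae
body[3] xor  r6, r1, r0 → r6=0x36
body[4] add  r2, r3, #50 → r2=0xeb
epilogue: pop r6=0x8a, sp=0x81
epilogue: pop r0=0x4c, sp=0x82
r2 is caller-saved → body value

REG = 0xeb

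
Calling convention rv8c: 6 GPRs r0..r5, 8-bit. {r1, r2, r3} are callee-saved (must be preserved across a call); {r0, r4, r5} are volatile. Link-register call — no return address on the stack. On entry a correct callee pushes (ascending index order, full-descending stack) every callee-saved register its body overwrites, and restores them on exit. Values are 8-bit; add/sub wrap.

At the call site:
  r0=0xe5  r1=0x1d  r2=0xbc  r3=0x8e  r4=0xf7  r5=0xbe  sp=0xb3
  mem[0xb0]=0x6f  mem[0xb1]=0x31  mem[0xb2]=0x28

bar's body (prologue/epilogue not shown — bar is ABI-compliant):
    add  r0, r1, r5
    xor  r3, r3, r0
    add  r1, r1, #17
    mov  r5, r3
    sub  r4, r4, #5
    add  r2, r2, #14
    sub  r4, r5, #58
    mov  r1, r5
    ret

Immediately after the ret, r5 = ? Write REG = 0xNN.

REG = 0x55

prologue: push r1 → mem[0xb2]=0x1d, sp=0xb2
prologue: push r2 → mem[0xb1]=0xbc, sp=0xb1
prologue: push r3 → mem[0xb0]=0x8e, sp=0xb0
body[0] add  r0, r1, r5 → r0=0xdb
body[1] xor  r3, r3, r0 → r3=0x55
body[2] add  r1, r1, #17 → r1=0x2e
body[3] mov  r5, r3 → r5=0x55
body[4] sub  r4, r4, #5 → r4=0xf2
body[5] add  r2, r2, #14 → r2=0xca
body[6] sub  r4, r5, #58 → r4=0x1b
body[7] mov  r1, r5 → r1=0x55
epilogue: pop r3=0x8e, sp=0xb1
epilogue: pop r2=0xbc, sp=0xb2
epilogue: pop r1=0x1d, sp=0xb3
r5 is caller-saved → body value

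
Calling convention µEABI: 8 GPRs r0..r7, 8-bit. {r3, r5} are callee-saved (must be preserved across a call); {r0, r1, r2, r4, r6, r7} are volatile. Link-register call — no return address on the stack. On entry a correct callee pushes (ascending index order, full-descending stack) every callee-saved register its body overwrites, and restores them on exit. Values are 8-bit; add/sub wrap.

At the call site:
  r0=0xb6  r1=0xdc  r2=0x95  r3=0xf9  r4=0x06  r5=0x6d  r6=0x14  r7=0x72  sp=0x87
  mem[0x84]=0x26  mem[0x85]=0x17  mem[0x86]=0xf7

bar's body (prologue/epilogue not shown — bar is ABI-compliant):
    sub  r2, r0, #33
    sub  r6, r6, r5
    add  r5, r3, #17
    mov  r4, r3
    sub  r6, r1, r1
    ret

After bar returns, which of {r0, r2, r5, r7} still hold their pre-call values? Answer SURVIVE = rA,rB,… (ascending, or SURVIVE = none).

SURVIVE = r0,r2,r5,r7

prologue: push r5 -> mem[0x86]=0x6d, sp=0x86
body[0] sub  r2, r0, #33 -> r2=0x95
body[1] sub  r6, r6, r5 -> r6=0xa7
body[2] add  r5, r3, #17 -> r5=0x0a
body[3] mov  r4, r3 -> r4=0xf9
body[4] sub  r6, r1, r1 -> r6=0x00
epilogue: pop r5=0x6d, sp=0x87
r0: caller-saved, written=False
r2: caller-saved, written=True
r5: callee-saved, written=True
r7: caller-saved, written=False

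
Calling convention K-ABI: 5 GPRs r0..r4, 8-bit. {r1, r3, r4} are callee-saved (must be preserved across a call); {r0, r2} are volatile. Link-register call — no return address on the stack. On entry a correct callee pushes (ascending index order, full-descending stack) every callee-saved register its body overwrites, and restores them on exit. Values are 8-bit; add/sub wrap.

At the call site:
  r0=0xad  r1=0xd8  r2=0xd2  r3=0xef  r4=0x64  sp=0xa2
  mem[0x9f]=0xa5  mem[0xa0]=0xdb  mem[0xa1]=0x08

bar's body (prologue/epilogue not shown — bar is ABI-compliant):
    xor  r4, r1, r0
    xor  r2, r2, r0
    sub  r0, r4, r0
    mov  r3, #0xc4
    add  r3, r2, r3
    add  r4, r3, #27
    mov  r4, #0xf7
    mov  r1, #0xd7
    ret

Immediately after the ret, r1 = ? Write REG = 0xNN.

REG = 0xd8

prologue: push r1 → mem[0xa1]=0xd8, sp=0xa1
prologue: push r3 → mem[0xa0]=0xef, sp=0xa0
prologue: push r4 → mem[0x9f]=0x64, sp=0x9f
body[0] xor  r4, r1, r0 → r4=0x75
body[1] xor  r2, r2, r0 → r2=0x7f
body[2] sub  r0, r4, r0 → r0=0xc8
body[3] mov  r3, #0xc4 → r3=0xc4
body[4] add  r3, r2, r3 → r3=0x43
body[5] add  r4, r3, #27 → r4=0x5e
body[6] mov  r4, #0xf7 → r4=0xf7
body[7] mov  r1, #0xd7 → r1=0xd7
epilogue: pop r4=0x64, sp=0xa0
epilogue: pop r3=0xef, sp=0xa1
epilogue: pop r1=0xd8, sp=0xa2
r1 is callee-saved → restored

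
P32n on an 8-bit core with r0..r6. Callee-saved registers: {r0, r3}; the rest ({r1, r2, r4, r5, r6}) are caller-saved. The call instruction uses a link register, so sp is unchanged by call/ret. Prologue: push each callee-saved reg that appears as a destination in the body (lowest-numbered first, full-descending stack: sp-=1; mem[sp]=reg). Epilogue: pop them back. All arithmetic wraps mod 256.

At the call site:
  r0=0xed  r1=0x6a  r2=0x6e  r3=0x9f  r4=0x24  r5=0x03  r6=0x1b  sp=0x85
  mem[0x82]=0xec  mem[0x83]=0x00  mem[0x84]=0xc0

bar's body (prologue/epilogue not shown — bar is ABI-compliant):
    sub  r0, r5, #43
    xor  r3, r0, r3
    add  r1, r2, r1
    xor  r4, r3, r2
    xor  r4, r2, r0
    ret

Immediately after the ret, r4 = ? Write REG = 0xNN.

REG = 0xb6

prologue: push r0 -> mem[0x84]=0xed, sp=0x84
prologue: push r3 -> mem[0x83]=0x9f, sp=0x83
body[0] sub  r0, r5, #43 -> r0=0xd8
body[1] xor  r3, r0, r3 -> r3=0x47
body[2] add  r1, r2, r1 -> r1=0xd8
body[3] xor  r4, r3, r2 -> r4=0x29
body[4] xor  r4, r2, r0 -> r4=0xb6
epilogue: pop r3=0x9f, sp=0x84
epilogue: pop r0=0xed, sp=0x85
r4 is caller-saved -> body value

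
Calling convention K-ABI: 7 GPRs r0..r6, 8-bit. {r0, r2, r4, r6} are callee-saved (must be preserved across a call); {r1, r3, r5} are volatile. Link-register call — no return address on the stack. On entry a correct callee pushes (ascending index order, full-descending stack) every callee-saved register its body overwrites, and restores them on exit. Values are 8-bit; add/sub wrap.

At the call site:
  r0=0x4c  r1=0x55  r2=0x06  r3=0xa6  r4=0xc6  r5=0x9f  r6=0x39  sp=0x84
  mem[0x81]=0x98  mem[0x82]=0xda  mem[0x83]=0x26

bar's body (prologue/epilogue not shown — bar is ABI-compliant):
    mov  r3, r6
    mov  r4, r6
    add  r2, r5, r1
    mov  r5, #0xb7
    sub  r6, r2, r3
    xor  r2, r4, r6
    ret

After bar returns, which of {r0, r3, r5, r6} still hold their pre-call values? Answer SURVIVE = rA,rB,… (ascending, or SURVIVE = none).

prologue: push r2 → mem[0x83]=0x06, sp=0x83
prologue: push r4 → mem[0x82]=0xc6, sp=0x82
prologue: push r6 → mem[0x81]=0x39, sp=0x81
body[0] mov  r3, r6 → r3=0x39
body[1] mov  r4, r6 → r4=0x39
body[2] add  r2, r5, r1 → r2=0xf4
body[3] mov  r5, #0xb7 → r5=0xb7
body[4] sub  r6, r2, r3 → r6=0xbb
body[5] xor  r2, r4, r6 → r2=0x82
epilogue: pop r6=0x39, sp=0x82
epilogue: pop r4=0xc6, sp=0x83
epilogue: pop r2=0x06, sp=0x84
r0: callee-saved, written=False
r3: caller-saved, written=True
r5: caller-saved, written=True
r6: callee-saved, written=True

SURVIVE = r0,r6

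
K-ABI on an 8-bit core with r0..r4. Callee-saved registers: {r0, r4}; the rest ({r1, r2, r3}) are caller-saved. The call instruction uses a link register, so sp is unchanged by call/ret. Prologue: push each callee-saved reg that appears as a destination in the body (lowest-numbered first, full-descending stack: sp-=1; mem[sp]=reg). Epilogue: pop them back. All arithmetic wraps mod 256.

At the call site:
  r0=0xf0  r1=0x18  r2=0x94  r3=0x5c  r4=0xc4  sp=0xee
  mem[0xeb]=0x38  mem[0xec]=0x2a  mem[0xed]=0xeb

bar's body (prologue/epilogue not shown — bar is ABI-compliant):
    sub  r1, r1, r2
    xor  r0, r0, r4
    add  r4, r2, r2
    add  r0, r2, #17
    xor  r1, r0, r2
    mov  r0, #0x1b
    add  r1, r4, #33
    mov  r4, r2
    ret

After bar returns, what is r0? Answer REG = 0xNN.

prologue: push r0 -> mem[0xed]=0xf0, sp=0xed
prologue: push r4 -> mem[0xec]=0xc4, sp=0xec
body[0] sub  r1, r1, r2 -> r1=0x84
body[1] xor  r0, r0, r4 -> r0=0x34
body[2] add  r4, r2, r2 -> r4=0x28
body[3] add  r0, r2, #17 -> r0=0xa5
body[4] xor  r1, r0, r2 -> r1=0x31
body[5] mov  r0, #0x1b -> r0=0x1b
body[6] add  r1, r4, #33 -> r1=0x49
body[7] mov  r4, r2 -> r4=0x94
epilogue: pop r4=0xc4, sp=0xed
epilogue: pop r0=0xf0, sp=0xee
r0 is callee-saved -> restored

REG = 0xf0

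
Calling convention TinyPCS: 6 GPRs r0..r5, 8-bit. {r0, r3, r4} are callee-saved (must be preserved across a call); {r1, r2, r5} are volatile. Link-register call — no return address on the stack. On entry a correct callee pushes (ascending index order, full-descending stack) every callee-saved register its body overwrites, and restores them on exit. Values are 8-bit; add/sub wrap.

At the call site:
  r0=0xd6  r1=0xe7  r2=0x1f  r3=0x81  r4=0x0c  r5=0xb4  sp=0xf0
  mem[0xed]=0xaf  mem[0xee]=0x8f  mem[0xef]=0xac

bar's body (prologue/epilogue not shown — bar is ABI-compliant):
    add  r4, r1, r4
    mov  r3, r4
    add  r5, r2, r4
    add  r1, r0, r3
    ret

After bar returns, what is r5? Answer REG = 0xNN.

prologue: push r3 → mem[0xef]=0x81, sp=0xef
prologue: push r4 → mem[0xee]=0x0c, sp=0xee
body[0] add  r4, r1, r4 → r4=0xf3
body[1] mov  r3, r4 → r3=0xf3
body[2] add  r5, r2, r4 → r5=0x12
body[3] add  r1, r0, r3 → r1=0xc9
epilogue: pop r4=0x0c, sp=0xef
epilogue: pop r3=0x81, sp=0xf0
r5 is caller-saved → body value

REG = 0x12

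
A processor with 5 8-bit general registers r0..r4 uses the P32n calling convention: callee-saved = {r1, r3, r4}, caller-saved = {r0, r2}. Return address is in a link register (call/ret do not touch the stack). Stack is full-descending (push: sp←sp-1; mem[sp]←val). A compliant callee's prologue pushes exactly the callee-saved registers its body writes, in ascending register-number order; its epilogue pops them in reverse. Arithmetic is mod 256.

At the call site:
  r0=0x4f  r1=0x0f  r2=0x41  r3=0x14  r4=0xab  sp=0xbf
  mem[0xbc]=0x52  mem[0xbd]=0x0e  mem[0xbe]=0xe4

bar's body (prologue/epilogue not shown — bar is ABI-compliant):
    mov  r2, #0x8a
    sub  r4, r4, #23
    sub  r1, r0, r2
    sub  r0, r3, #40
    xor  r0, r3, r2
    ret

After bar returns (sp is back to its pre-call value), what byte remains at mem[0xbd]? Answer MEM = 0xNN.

MEM = 0xab

prologue: push r1 → mem[0xbe]=0x0f, sp=0xbe
prologue: push r4 → mem[0xbd]=0xab, sp=0xbd
body[0] mov  r2, #0x8a → r2=0x8a
body[1] sub  r4, r4, #23 → r4=0x94
body[2] sub  r1, r0, r2 → r1=0xc5
body[3] sub  r0, r3, #40 → r0=0xec
body[4] xor  r0, r3, r2 → r0=0x9e
epilogue: pop r4=0xab, sp=0xbe
epilogue: pop r1=0x0f, sp=0xbf
prologue pushed ['r1', 'r4'] at ['0xbe', '0xbd']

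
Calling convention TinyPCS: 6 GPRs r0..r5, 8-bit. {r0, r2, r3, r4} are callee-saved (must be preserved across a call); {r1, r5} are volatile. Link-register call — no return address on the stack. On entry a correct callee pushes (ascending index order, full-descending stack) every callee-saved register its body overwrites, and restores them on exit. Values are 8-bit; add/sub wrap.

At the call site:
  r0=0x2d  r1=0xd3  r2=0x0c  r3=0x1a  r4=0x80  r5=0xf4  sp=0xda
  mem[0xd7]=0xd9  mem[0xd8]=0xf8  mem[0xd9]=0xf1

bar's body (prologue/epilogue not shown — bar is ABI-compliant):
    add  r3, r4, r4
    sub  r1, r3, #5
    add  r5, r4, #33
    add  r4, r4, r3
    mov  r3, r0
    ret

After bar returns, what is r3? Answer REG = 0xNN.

REG = 0x1a

prologue: push r3 → mem[0xd9]=0x1a, sp=0xd9
prologue: push r4 → mem[0xd8]=0x80, sp=0xd8
body[0] add  r3, r4, r4 → r3=0x00
body[1] sub  r1, r3, #5 → r1=0xfb
body[2] add  r5, r4, #33 → r5=0xa1
body[3] add  r4, r4, r3 → r4=0x80
body[4] mov  r3, r0 → r3=0x2d
epilogue: pop r4=0x80, sp=0xd9
epilogue: pop r3=0x1a, sp=0xda
r3 is callee-saved → restored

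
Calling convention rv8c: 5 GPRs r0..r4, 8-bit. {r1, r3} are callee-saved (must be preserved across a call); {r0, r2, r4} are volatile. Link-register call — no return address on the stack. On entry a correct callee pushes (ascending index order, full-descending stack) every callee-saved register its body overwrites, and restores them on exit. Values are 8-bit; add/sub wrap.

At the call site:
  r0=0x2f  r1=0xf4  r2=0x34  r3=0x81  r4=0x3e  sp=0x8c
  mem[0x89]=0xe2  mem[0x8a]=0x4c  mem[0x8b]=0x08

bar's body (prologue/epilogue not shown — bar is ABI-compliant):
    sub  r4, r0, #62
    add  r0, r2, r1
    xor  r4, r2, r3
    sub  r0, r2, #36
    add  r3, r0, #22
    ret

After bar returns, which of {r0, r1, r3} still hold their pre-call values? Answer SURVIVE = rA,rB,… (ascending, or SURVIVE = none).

SURVIVE = r1,r3

prologue: push r3 -> mem[0x8b]=0x81, sp=0x8b
body[0] sub  r4, r0, #62 -> r4=0xf1
body[1] add  r0, r2, r1 -> r0=0x28
body[2] xor  r4, r2, r3 -> r4=0xb5
body[3] sub  r0, r2, #36 -> r0=0x10
body[4] add  r3, r0, #22 -> r3=0x26
epilogue: pop r3=0x81, sp=0x8c
r0: caller-saved, written=True
r1: callee-saved, written=False
r3: callee-saved, written=True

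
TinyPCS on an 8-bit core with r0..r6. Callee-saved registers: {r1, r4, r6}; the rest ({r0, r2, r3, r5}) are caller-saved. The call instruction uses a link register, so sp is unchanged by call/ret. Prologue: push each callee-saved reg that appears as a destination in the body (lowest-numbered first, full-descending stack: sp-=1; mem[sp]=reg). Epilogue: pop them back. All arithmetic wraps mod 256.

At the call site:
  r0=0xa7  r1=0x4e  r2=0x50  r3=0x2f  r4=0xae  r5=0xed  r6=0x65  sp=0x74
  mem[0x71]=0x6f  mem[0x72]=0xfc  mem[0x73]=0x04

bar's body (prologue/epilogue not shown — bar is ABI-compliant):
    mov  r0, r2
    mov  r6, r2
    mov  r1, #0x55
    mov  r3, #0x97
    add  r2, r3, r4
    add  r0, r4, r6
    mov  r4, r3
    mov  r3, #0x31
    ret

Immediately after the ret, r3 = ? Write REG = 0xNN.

prologue: push r1 → mem[0x73]=0x4e, sp=0x73
prologue: push r4 → mem[0x72]=0xae, sp=0x72
prologue: push r6 → mem[0x71]=0x65, sp=0x71
body[0] mov  r0, r2 → r0=0x50
body[1] mov  r6, r2 → r6=0x50
body[2] mov  r1, #0x55 → r1=0x55
body[3] mov  r3, #0x97 → r3=0x97
body[4] add  r2, r3, r4 → r2=0x45
body[5] add  r0, r4, r6 → r0=0xfe
body[6] mov  r4, r3 → r4=0x97
body[7] mov  r3, #0x31 → r3=0x31
epilogue: pop r6=0x65, sp=0x72
epilogue: pop r4=0xae, sp=0x73
epilogue: pop r1=0x4e, sp=0x74
r3 is caller-saved → body value

REG = 0x31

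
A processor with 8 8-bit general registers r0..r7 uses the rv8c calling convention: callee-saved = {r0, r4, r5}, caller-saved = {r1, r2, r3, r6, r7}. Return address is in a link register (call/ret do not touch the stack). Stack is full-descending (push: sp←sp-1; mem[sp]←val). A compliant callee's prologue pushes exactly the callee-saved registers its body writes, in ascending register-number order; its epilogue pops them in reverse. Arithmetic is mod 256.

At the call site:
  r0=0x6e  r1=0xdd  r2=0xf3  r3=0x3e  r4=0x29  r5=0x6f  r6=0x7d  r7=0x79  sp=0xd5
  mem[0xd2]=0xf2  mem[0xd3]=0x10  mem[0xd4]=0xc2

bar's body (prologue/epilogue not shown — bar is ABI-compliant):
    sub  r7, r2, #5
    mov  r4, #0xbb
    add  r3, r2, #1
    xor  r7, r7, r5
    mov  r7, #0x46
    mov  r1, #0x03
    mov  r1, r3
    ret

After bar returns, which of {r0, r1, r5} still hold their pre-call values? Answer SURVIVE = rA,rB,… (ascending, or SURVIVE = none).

SURVIVE = r0,r5

prologue: push r4 → mem[0xd4]=0x29, sp=0xd4
body[0] sub  r7, r2, #5 → r7=0xee
body[1] mov  r4, #0xbb → r4=0xbb
body[2] add  r3, r2, #1 → r3=0xf4
body[3] xor  r7, r7, r5 → r7=0x81
body[4] mov  r7, #0x46 → r7=0x46
body[5] mov  r1, #0x03 → r1=0x03
body[6] mov  r1, r3 → r1=0xf4
epilogue: pop r4=0x29, sp=0xd5
r0: callee-saved, written=False
r1: caller-saved, written=True
r5: callee-saved, written=False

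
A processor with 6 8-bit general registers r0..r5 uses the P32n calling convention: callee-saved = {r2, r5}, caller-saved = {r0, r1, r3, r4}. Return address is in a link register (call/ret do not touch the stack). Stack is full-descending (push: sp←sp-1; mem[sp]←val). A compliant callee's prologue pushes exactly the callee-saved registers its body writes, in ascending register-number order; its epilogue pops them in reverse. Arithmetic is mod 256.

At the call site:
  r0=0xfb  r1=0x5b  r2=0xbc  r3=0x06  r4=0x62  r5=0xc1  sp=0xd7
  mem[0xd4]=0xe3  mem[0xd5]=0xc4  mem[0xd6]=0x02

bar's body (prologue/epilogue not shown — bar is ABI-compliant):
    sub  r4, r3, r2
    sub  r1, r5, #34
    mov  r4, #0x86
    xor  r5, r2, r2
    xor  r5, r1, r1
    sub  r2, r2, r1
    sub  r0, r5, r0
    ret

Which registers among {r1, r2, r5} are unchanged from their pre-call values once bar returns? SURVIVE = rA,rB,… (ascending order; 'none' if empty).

prologue: push r2 -> mem[0xd6]=0xbc, sp=0xd6
prologue: push r5 -> mem[0xd5]=0xc1, sp=0xd5
body[0] sub  r4, r3, r2 -> r4=0x4a
body[1] sub  r1, r5, #34 -> r1=0x9f
body[2] mov  r4, #0x86 -> r4=0x86
body[3] xor  r5, r2, r2 -> r5=0x00
body[4] xor  r5, r1, r1 -> r5=0x00
body[5] sub  r2, r2, r1 -> r2=0x1d
body[6] sub  r0, r5, r0 -> r0=0x05
epilogue: pop r5=0xc1, sp=0xd6
epilogue: pop r2=0xbc, sp=0xd7
r1: caller-saved, written=True
r2: callee-saved, written=True
r5: callee-saved, written=True

SURVIVE = r2,r5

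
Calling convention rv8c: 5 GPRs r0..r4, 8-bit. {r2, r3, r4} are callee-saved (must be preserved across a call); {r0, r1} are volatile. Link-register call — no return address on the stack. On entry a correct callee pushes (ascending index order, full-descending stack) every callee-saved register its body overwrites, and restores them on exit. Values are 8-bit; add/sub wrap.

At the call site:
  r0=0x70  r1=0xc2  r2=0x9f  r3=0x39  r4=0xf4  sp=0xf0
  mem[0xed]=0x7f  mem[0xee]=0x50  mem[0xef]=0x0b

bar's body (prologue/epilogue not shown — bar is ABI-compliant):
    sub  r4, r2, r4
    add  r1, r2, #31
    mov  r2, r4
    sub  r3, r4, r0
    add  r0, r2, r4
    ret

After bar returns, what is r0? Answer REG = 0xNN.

prologue: push r2 → mem[0xef]=0x9f, sp=0xef
prologue: push r3 → mem[0xee]=0x39, sp=0xee
prologue: push r4 → mem[0xed]=0xf4, sp=0xed
body[0] sub  r4, r2, r4 → r4=0xab
body[1] add  r1, r2, #31 → r1=0xbe
body[2] mov  r2, r4 → r2=0xab
body[3] sub  r3, r4, r0 → r3=0x3b
body[4] add  r0, r2, r4 → r0=0x56
epilogue: pop r4=0xf4, sp=0xee
epilogue: pop r3=0x39, sp=0xef
epilogue: pop r2=0x9f, sp=0xf0
r0 is caller-saved → body value

REG = 0x56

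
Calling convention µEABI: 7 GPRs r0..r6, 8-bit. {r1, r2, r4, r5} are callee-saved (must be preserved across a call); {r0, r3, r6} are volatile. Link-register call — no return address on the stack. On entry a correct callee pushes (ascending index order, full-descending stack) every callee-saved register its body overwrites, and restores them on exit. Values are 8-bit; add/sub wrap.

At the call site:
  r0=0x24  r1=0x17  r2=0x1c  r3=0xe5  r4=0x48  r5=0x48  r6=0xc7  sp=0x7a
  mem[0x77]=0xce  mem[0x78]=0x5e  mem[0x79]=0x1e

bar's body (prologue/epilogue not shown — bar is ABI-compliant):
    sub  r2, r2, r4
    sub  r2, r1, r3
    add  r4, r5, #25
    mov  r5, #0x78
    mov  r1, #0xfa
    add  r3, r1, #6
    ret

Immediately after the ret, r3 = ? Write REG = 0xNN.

REG = 0x00

prologue: push r1 → mem[0x79]=0x17, sp=0x79
prologue: push r2 → mem[0x78]=0x1c, sp=0x78
prologue: push r4 → mem[0x77]=0x48, sp=0x77
prologue: push r5 → mem[0x76]=0x48, sp=0x76
body[0] sub  r2, r2, r4 → r2=0xd4
body[1] sub  r2, r1, r3 → r2=0x32
body[2] add  r4, r5, #25 → r4=0x61
body[3] mov  r5, #0x78 → r5=0x78
body[4] mov  r1, #0xfa → r1=0xfa
body[5] add  r3, r1, #6 → r3=0x00
epilogue: pop r5=0x48, sp=0x77
epilogue: pop r4=0x48, sp=0x78
epilogue: pop r2=0x1c, sp=0x79
epilogue: pop r1=0x17, sp=0x7a
r3 is caller-saved → body value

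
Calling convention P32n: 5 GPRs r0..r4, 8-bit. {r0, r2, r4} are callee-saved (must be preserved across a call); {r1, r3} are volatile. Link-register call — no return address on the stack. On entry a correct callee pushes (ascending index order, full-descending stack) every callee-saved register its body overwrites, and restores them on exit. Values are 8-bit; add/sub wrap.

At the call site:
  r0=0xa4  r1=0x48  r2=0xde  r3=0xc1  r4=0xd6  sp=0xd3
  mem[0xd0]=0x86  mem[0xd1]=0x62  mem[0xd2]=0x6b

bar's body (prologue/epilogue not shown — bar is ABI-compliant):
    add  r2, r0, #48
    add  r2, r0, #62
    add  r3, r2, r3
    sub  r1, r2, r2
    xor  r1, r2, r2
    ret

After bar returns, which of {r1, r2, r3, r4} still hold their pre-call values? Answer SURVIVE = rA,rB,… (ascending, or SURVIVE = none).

SURVIVE = r2,r4

prologue: push r2 -> mem[0xd2]=0xde, sp=0xd2
body[0] add  r2, r0, #48 -> r2=0xd4
body[1] add  r2, r0, #62 -> r2=0xe2
body[2] add  r3, r2, r3 -> r3=0xa3
body[3] sub  r1, r2, r2 -> r1=0x00
body[4] xor  r1, r2, r2 -> r1=0x00
epilogue: pop r2=0xde, sp=0xd3
r1: caller-saved, written=True
r2: callee-saved, written=True
r3: caller-saved, written=True
r4: callee-saved, written=False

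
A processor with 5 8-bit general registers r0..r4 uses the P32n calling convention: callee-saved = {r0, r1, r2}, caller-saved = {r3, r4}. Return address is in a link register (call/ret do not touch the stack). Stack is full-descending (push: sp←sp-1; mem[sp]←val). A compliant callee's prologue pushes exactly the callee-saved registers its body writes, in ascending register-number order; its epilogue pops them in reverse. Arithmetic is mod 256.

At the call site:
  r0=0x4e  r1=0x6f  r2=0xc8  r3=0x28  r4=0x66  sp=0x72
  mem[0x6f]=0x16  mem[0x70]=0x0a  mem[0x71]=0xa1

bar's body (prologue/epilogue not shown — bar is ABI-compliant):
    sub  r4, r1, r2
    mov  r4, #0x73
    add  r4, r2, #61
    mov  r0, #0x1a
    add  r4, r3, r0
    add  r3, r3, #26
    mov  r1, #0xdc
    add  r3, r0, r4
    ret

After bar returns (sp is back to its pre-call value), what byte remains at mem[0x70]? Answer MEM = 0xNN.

MEM = 0x6f

prologue: push r0 -> mem[0x71]=0x4e, sp=0x71
prologue: push r1 -> mem[0x70]=0x6f, sp=0x70
body[0] sub  r4, r1, r2 -> r4=0xa7
body[1] mov  r4, #0x73 -> r4=0x73
body[2] add  r4, r2, #61 -> r4=0x05
body[3] mov  r0, #0x1a -> r0=0x1a
body[4] add  r4, r3, r0 -> r4=0x42
body[5] add  r3, r3, #26 -> r3=0x42
body[6] mov  r1, #0xdc -> r1=0xdc
body[7] add  r3, r0, r4 -> r3=0x5c
epilogue: pop r1=0x6f, sp=0x71
epilogue: pop r0=0x4e, sp=0x72
prologue pushed ['r0', 'r1'] at ['0x71', '0x70']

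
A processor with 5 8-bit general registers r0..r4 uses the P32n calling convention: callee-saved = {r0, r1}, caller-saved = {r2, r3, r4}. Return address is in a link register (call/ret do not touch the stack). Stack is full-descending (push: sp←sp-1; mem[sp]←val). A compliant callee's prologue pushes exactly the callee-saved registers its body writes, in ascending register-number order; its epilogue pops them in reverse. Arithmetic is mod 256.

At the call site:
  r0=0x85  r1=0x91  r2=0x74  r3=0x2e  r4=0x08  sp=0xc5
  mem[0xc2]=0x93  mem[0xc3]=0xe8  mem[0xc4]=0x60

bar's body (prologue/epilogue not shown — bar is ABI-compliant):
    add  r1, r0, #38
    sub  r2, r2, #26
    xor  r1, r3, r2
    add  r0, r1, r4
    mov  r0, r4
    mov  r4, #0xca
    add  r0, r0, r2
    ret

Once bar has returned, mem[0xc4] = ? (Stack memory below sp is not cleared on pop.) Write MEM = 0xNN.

prologue: push r0 → mem[0xc4]=0x85, sp=0xc4
prologue: push r1 → mem[0xc3]=0x91, sp=0xc3
body[0] add  r1, r0, #38 → r1=0xab
body[1] sub  r2, r2, #26 → r2=0x5a
body[2] xor  r1, r3, r2 → r1=0x74
body[3] add  r0, r1, r4 → r0=0x7c
body[4] mov  r0, r4 → r0=0x08
body[5] mov  r4, #0xca → r4=0xca
body[6] add  r0, r0, r2 → r0=0x62
epilogue: pop r1=0x91, sp=0xc4
epilogue: pop r0=0x85, sp=0xc5
prologue pushed ['r0', 'r1'] at ['0xc4', '0xc3']

MEM = 0x85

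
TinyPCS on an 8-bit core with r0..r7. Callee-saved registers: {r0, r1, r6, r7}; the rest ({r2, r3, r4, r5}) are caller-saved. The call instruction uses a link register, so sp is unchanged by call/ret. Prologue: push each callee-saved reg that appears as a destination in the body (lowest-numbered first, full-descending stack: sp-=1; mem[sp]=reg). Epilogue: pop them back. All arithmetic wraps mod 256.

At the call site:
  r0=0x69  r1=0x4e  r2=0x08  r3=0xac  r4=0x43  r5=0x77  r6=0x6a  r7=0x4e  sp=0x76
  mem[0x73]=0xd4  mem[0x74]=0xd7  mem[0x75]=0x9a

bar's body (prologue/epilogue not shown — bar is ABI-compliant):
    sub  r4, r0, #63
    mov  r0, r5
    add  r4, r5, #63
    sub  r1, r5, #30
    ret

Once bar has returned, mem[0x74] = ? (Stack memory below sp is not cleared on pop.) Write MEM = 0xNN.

prologue: push r0 → mem[0x75]=0x69, sp=0x75
prologue: push r1 → mem[0x74]=0x4e, sp=0x74
body[0] sub  r4, r0, #63 → r4=0x2a
body[1] mov  r0, r5 → r0=0x77
body[2] add  r4, r5, #63 → r4=0xb6
body[3] sub  r1, r5, #30 → r1=0x59
epilogue: pop r1=0x4e, sp=0x75
epilogue: pop r0=0x69, sp=0x76
prologue pushed ['r0', 'r1'] at ['0x75', '0x74']

MEM = 0x4e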